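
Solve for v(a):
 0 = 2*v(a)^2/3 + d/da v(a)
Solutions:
 v(a) = 3/(C1 + 2*a)


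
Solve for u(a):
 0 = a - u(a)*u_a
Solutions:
 u(a) = -sqrt(C1 + a^2)
 u(a) = sqrt(C1 + a^2)


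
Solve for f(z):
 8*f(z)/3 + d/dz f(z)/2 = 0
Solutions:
 f(z) = C1*exp(-16*z/3)


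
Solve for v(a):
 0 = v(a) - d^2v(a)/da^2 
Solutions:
 v(a) = C1*exp(-a) + C2*exp(a)


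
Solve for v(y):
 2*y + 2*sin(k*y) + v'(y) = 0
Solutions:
 v(y) = C1 - y^2 + 2*cos(k*y)/k


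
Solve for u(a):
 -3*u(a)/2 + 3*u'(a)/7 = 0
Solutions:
 u(a) = C1*exp(7*a/2)


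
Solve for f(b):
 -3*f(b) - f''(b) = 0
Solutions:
 f(b) = C1*sin(sqrt(3)*b) + C2*cos(sqrt(3)*b)


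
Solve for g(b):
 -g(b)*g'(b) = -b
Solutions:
 g(b) = -sqrt(C1 + b^2)
 g(b) = sqrt(C1 + b^2)


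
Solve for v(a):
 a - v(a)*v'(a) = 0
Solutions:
 v(a) = -sqrt(C1 + a^2)
 v(a) = sqrt(C1 + a^2)


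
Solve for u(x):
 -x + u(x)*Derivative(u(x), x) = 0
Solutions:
 u(x) = -sqrt(C1 + x^2)
 u(x) = sqrt(C1 + x^2)


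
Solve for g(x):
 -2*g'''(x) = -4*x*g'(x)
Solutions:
 g(x) = C1 + Integral(C2*airyai(2^(1/3)*x) + C3*airybi(2^(1/3)*x), x)


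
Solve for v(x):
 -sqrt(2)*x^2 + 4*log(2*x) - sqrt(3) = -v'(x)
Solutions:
 v(x) = C1 + sqrt(2)*x^3/3 - 4*x*log(x) - x*log(16) + sqrt(3)*x + 4*x


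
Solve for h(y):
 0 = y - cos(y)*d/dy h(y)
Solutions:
 h(y) = C1 + Integral(y/cos(y), y)


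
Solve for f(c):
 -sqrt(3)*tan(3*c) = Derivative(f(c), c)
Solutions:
 f(c) = C1 + sqrt(3)*log(cos(3*c))/3


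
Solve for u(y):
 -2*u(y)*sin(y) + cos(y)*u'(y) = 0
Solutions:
 u(y) = C1/cos(y)^2


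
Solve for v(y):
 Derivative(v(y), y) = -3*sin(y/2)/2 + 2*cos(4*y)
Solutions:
 v(y) = C1 + sin(4*y)/2 + 3*cos(y/2)


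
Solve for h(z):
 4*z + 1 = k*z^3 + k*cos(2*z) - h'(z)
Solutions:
 h(z) = C1 + k*z^4/4 + k*sin(2*z)/2 - 2*z^2 - z


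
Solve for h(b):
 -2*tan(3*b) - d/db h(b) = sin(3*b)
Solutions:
 h(b) = C1 + 2*log(cos(3*b))/3 + cos(3*b)/3


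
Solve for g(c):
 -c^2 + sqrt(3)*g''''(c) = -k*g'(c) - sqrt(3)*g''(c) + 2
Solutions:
 g(c) = C1 + C2*exp(2^(1/3)*c*(2^(1/3)*sqrt(3)*(3*k + sqrt(9*k^2 + 4))^(1/3)/12 - 2^(1/3)*I*(3*k + sqrt(9*k^2 + 4))^(1/3)/4 + 2/((-sqrt(3) + 3*I)*(3*k + sqrt(9*k^2 + 4))^(1/3)))) + C3*exp(2^(1/3)*c*(2^(1/3)*sqrt(3)*(3*k + sqrt(9*k^2 + 4))^(1/3)/12 + 2^(1/3)*I*(3*k + sqrt(9*k^2 + 4))^(1/3)/4 - 2/((sqrt(3) + 3*I)*(3*k + sqrt(9*k^2 + 4))^(1/3)))) + C4*exp(2^(1/3)*sqrt(3)*c*(-2^(1/3)*(3*k + sqrt(9*k^2 + 4))^(1/3) + 2/(3*k + sqrt(9*k^2 + 4))^(1/3))/6) + c^3/(3*k) - sqrt(3)*c^2/k^2 + 2*c/k + 6*c/k^3


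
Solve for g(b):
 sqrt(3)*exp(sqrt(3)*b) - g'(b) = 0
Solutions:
 g(b) = C1 + exp(sqrt(3)*b)


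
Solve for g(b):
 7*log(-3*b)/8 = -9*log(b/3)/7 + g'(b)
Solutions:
 g(b) = C1 + 121*b*log(b)/56 + b*(-121 - 23*log(3) + 49*I*pi)/56


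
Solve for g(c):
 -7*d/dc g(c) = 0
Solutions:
 g(c) = C1


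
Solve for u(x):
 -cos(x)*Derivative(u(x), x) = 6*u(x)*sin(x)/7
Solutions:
 u(x) = C1*cos(x)^(6/7)


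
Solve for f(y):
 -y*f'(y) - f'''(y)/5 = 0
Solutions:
 f(y) = C1 + Integral(C2*airyai(-5^(1/3)*y) + C3*airybi(-5^(1/3)*y), y)


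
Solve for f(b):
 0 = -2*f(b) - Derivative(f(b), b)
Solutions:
 f(b) = C1*exp(-2*b)


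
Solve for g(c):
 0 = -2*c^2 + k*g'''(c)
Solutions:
 g(c) = C1 + C2*c + C3*c^2 + c^5/(30*k)


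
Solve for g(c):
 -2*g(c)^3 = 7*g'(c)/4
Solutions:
 g(c) = -sqrt(14)*sqrt(-1/(C1 - 8*c))/2
 g(c) = sqrt(14)*sqrt(-1/(C1 - 8*c))/2


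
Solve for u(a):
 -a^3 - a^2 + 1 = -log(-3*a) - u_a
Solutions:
 u(a) = C1 + a^4/4 + a^3/3 - a*log(-a) - a*log(3)


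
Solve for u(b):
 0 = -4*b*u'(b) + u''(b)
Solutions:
 u(b) = C1 + C2*erfi(sqrt(2)*b)


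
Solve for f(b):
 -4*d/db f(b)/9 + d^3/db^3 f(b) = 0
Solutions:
 f(b) = C1 + C2*exp(-2*b/3) + C3*exp(2*b/3)


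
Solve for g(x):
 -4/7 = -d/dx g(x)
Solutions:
 g(x) = C1 + 4*x/7


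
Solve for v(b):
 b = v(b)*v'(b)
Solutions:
 v(b) = -sqrt(C1 + b^2)
 v(b) = sqrt(C1 + b^2)


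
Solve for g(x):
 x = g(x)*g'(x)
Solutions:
 g(x) = -sqrt(C1 + x^2)
 g(x) = sqrt(C1 + x^2)


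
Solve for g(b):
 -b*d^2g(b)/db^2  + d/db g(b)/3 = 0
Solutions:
 g(b) = C1 + C2*b^(4/3)


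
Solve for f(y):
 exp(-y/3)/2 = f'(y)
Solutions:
 f(y) = C1 - 3*exp(-y/3)/2


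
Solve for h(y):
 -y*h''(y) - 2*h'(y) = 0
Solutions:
 h(y) = C1 + C2/y


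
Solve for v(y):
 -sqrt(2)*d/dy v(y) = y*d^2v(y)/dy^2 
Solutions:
 v(y) = C1 + C2*y^(1 - sqrt(2))


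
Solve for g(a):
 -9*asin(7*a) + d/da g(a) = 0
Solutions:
 g(a) = C1 + 9*a*asin(7*a) + 9*sqrt(1 - 49*a^2)/7


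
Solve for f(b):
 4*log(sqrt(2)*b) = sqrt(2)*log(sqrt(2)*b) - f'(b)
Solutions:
 f(b) = C1 - 4*b*log(b) + sqrt(2)*b*log(b) - sqrt(2)*b + b*log(2^(-2 + sqrt(2)/2)) + 4*b


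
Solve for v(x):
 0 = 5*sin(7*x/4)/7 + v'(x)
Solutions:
 v(x) = C1 + 20*cos(7*x/4)/49


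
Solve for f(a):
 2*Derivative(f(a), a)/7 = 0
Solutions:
 f(a) = C1


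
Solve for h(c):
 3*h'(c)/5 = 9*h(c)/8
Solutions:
 h(c) = C1*exp(15*c/8)


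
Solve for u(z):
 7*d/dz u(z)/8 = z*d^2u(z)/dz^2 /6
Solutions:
 u(z) = C1 + C2*z^(25/4)


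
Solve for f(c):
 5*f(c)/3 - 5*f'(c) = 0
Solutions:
 f(c) = C1*exp(c/3)


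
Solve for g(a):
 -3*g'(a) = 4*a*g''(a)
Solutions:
 g(a) = C1 + C2*a^(1/4)


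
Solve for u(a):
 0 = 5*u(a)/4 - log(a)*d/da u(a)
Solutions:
 u(a) = C1*exp(5*li(a)/4)


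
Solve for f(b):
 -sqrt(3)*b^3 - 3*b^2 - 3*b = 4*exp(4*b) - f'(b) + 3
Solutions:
 f(b) = C1 + sqrt(3)*b^4/4 + b^3 + 3*b^2/2 + 3*b + exp(4*b)


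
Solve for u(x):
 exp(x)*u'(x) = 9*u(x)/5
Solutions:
 u(x) = C1*exp(-9*exp(-x)/5)


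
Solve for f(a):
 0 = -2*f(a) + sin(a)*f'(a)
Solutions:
 f(a) = C1*(cos(a) - 1)/(cos(a) + 1)


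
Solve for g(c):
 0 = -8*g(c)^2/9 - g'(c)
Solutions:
 g(c) = 9/(C1 + 8*c)


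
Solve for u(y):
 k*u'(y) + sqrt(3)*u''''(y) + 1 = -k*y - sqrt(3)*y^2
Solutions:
 u(y) = C1 + C2*exp(3^(5/6)*y*(-k)^(1/3)/3) + C3*exp(y*(-k)^(1/3)*(-3^(5/6) + 3*3^(1/3)*I)/6) + C4*exp(-y*(-k)^(1/3)*(3^(5/6) + 3*3^(1/3)*I)/6) - y^2/2 - sqrt(3)*y^3/(3*k) - y/k


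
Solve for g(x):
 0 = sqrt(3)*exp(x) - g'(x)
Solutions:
 g(x) = C1 + sqrt(3)*exp(x)


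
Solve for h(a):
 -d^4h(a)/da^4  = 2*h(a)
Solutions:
 h(a) = (C1*sin(2^(3/4)*a/2) + C2*cos(2^(3/4)*a/2))*exp(-2^(3/4)*a/2) + (C3*sin(2^(3/4)*a/2) + C4*cos(2^(3/4)*a/2))*exp(2^(3/4)*a/2)


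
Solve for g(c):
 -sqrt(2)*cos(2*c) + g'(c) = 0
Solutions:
 g(c) = C1 + sqrt(2)*sin(2*c)/2


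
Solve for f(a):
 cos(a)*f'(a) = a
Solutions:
 f(a) = C1 + Integral(a/cos(a), a)


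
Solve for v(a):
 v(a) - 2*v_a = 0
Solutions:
 v(a) = C1*exp(a/2)


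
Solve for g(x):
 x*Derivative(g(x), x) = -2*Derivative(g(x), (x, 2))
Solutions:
 g(x) = C1 + C2*erf(x/2)


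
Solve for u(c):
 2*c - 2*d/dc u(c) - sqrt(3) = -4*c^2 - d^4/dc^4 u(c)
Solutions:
 u(c) = C1 + C4*exp(2^(1/3)*c) + 2*c^3/3 + c^2/2 - sqrt(3)*c/2 + (C2*sin(2^(1/3)*sqrt(3)*c/2) + C3*cos(2^(1/3)*sqrt(3)*c/2))*exp(-2^(1/3)*c/2)


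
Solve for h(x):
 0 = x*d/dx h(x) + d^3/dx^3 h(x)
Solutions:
 h(x) = C1 + Integral(C2*airyai(-x) + C3*airybi(-x), x)


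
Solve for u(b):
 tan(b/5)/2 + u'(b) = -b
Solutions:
 u(b) = C1 - b^2/2 + 5*log(cos(b/5))/2


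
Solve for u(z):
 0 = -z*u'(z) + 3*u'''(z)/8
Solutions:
 u(z) = C1 + Integral(C2*airyai(2*3^(2/3)*z/3) + C3*airybi(2*3^(2/3)*z/3), z)


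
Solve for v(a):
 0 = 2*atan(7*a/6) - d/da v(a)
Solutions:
 v(a) = C1 + 2*a*atan(7*a/6) - 6*log(49*a^2 + 36)/7


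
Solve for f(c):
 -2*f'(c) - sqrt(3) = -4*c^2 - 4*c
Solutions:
 f(c) = C1 + 2*c^3/3 + c^2 - sqrt(3)*c/2


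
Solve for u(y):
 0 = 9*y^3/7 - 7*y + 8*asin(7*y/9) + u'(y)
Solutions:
 u(y) = C1 - 9*y^4/28 + 7*y^2/2 - 8*y*asin(7*y/9) - 8*sqrt(81 - 49*y^2)/7


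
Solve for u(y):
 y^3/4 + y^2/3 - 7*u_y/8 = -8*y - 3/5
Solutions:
 u(y) = C1 + y^4/14 + 8*y^3/63 + 32*y^2/7 + 24*y/35


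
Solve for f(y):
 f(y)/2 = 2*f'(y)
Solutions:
 f(y) = C1*exp(y/4)


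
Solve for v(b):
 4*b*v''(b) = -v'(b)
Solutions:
 v(b) = C1 + C2*b^(3/4)


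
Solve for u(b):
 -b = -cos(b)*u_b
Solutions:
 u(b) = C1 + Integral(b/cos(b), b)


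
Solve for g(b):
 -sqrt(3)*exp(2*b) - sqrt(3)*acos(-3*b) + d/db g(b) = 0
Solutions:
 g(b) = C1 + sqrt(3)*(b*acos(-3*b) + sqrt(1 - 9*b^2)/3) + sqrt(3)*exp(2*b)/2


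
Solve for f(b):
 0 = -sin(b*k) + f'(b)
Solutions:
 f(b) = C1 - cos(b*k)/k


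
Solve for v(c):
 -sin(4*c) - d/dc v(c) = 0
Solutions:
 v(c) = C1 + cos(4*c)/4


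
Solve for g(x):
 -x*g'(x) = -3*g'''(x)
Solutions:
 g(x) = C1 + Integral(C2*airyai(3^(2/3)*x/3) + C3*airybi(3^(2/3)*x/3), x)


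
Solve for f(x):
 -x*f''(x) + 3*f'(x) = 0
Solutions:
 f(x) = C1 + C2*x^4


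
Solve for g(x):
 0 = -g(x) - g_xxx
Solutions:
 g(x) = C3*exp(-x) + (C1*sin(sqrt(3)*x/2) + C2*cos(sqrt(3)*x/2))*exp(x/2)


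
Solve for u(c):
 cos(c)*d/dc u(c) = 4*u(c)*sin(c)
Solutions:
 u(c) = C1/cos(c)^4


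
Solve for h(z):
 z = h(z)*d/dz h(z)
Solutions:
 h(z) = -sqrt(C1 + z^2)
 h(z) = sqrt(C1 + z^2)


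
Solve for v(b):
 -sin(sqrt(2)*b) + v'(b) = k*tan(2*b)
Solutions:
 v(b) = C1 - k*log(cos(2*b))/2 - sqrt(2)*cos(sqrt(2)*b)/2


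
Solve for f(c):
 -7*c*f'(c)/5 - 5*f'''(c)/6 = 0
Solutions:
 f(c) = C1 + Integral(C2*airyai(-210^(1/3)*c/5) + C3*airybi(-210^(1/3)*c/5), c)


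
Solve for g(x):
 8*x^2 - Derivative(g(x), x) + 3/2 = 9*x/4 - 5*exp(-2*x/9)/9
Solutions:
 g(x) = C1 + 8*x^3/3 - 9*x^2/8 + 3*x/2 - 5*exp(-2*x/9)/2


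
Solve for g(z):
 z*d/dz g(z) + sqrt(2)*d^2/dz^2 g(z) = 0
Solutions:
 g(z) = C1 + C2*erf(2^(1/4)*z/2)


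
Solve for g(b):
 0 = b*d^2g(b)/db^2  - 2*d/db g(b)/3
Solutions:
 g(b) = C1 + C2*b^(5/3)


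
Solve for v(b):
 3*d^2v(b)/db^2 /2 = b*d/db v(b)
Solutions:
 v(b) = C1 + C2*erfi(sqrt(3)*b/3)


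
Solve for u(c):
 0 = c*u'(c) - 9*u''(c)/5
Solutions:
 u(c) = C1 + C2*erfi(sqrt(10)*c/6)


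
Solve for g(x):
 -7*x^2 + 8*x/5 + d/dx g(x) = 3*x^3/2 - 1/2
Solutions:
 g(x) = C1 + 3*x^4/8 + 7*x^3/3 - 4*x^2/5 - x/2


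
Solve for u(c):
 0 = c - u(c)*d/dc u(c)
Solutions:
 u(c) = -sqrt(C1 + c^2)
 u(c) = sqrt(C1 + c^2)


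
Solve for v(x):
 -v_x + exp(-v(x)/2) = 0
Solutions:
 v(x) = 2*log(C1 + x/2)


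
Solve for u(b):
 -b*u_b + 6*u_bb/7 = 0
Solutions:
 u(b) = C1 + C2*erfi(sqrt(21)*b/6)


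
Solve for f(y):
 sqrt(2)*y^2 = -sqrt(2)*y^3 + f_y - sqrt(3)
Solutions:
 f(y) = C1 + sqrt(2)*y^4/4 + sqrt(2)*y^3/3 + sqrt(3)*y


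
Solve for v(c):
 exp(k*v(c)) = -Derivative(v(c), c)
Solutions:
 v(c) = Piecewise((log(1/(C1*k + c*k))/k, Ne(k, 0)), (nan, True))
 v(c) = Piecewise((C1 - c, Eq(k, 0)), (nan, True))


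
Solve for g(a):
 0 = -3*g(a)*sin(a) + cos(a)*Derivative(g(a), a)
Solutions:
 g(a) = C1/cos(a)^3


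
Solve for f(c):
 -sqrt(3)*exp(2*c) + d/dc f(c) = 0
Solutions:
 f(c) = C1 + sqrt(3)*exp(2*c)/2


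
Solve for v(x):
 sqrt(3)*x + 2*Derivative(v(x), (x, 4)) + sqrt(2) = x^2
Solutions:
 v(x) = C1 + C2*x + C3*x^2 + C4*x^3 + x^6/720 - sqrt(3)*x^5/240 - sqrt(2)*x^4/48


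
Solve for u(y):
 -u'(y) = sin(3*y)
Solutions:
 u(y) = C1 + cos(3*y)/3


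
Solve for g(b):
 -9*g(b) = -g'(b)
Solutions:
 g(b) = C1*exp(9*b)


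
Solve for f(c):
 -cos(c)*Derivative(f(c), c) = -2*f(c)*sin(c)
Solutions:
 f(c) = C1/cos(c)^2


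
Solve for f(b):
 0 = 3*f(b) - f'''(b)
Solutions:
 f(b) = C3*exp(3^(1/3)*b) + (C1*sin(3^(5/6)*b/2) + C2*cos(3^(5/6)*b/2))*exp(-3^(1/3)*b/2)


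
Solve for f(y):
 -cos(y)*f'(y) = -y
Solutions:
 f(y) = C1 + Integral(y/cos(y), y)


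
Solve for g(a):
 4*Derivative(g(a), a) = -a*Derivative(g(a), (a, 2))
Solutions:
 g(a) = C1 + C2/a^3


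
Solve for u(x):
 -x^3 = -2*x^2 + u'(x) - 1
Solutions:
 u(x) = C1 - x^4/4 + 2*x^3/3 + x


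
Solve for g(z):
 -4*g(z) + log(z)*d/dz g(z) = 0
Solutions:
 g(z) = C1*exp(4*li(z))


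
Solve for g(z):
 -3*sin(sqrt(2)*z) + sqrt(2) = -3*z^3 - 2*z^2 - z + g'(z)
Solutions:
 g(z) = C1 + 3*z^4/4 + 2*z^3/3 + z^2/2 + sqrt(2)*z + 3*sqrt(2)*cos(sqrt(2)*z)/2


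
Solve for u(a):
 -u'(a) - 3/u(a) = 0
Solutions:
 u(a) = -sqrt(C1 - 6*a)
 u(a) = sqrt(C1 - 6*a)


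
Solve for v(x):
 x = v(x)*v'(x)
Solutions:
 v(x) = -sqrt(C1 + x^2)
 v(x) = sqrt(C1 + x^2)


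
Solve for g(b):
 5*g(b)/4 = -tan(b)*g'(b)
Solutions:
 g(b) = C1/sin(b)^(5/4)


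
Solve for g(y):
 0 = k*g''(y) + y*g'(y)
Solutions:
 g(y) = C1 + C2*sqrt(k)*erf(sqrt(2)*y*sqrt(1/k)/2)


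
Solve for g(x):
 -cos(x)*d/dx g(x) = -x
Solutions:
 g(x) = C1 + Integral(x/cos(x), x)


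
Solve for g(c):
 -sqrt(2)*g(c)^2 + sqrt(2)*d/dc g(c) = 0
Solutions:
 g(c) = -1/(C1 + c)


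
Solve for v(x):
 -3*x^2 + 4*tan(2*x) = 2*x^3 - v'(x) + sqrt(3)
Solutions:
 v(x) = C1 + x^4/2 + x^3 + sqrt(3)*x + 2*log(cos(2*x))


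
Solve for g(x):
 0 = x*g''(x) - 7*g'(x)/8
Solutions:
 g(x) = C1 + C2*x^(15/8)


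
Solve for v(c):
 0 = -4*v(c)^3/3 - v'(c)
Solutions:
 v(c) = -sqrt(6)*sqrt(-1/(C1 - 4*c))/2
 v(c) = sqrt(6)*sqrt(-1/(C1 - 4*c))/2


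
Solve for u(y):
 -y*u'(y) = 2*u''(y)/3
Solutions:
 u(y) = C1 + C2*erf(sqrt(3)*y/2)


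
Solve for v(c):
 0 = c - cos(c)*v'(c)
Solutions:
 v(c) = C1 + Integral(c/cos(c), c)


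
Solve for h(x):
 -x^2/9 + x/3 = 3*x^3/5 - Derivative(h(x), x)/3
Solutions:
 h(x) = C1 + 9*x^4/20 + x^3/9 - x^2/2


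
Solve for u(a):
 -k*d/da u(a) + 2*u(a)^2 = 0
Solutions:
 u(a) = -k/(C1*k + 2*a)


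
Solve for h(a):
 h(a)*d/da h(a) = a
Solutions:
 h(a) = -sqrt(C1 + a^2)
 h(a) = sqrt(C1 + a^2)


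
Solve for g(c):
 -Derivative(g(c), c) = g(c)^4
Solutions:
 g(c) = (-3^(2/3) - 3*3^(1/6)*I)*(1/(C1 + c))^(1/3)/6
 g(c) = (-3^(2/3) + 3*3^(1/6)*I)*(1/(C1 + c))^(1/3)/6
 g(c) = (1/(C1 + 3*c))^(1/3)


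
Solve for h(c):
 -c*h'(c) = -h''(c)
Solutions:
 h(c) = C1 + C2*erfi(sqrt(2)*c/2)


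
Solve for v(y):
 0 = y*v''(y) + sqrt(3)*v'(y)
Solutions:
 v(y) = C1 + C2*y^(1 - sqrt(3))


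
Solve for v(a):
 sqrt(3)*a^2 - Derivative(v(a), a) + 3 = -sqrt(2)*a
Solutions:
 v(a) = C1 + sqrt(3)*a^3/3 + sqrt(2)*a^2/2 + 3*a


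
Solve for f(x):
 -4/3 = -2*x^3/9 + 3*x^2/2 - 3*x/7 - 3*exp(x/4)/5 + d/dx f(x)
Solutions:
 f(x) = C1 + x^4/18 - x^3/2 + 3*x^2/14 - 4*x/3 + 12*exp(x/4)/5


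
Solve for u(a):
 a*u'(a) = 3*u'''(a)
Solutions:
 u(a) = C1 + Integral(C2*airyai(3^(2/3)*a/3) + C3*airybi(3^(2/3)*a/3), a)


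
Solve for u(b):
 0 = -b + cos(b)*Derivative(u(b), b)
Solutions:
 u(b) = C1 + Integral(b/cos(b), b)


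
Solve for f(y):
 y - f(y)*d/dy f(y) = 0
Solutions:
 f(y) = -sqrt(C1 + y^2)
 f(y) = sqrt(C1 + y^2)


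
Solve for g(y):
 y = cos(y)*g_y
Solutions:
 g(y) = C1 + Integral(y/cos(y), y)


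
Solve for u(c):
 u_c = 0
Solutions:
 u(c) = C1


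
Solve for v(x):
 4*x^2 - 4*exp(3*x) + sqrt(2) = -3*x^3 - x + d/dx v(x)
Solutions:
 v(x) = C1 + 3*x^4/4 + 4*x^3/3 + x^2/2 + sqrt(2)*x - 4*exp(3*x)/3


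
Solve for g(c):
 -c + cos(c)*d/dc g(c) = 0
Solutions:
 g(c) = C1 + Integral(c/cos(c), c)


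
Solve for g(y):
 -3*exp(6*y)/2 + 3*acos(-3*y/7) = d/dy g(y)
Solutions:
 g(y) = C1 + 3*y*acos(-3*y/7) + sqrt(49 - 9*y^2) - exp(6*y)/4


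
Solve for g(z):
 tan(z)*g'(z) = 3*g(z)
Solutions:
 g(z) = C1*sin(z)^3


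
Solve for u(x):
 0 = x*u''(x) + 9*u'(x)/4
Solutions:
 u(x) = C1 + C2/x^(5/4)


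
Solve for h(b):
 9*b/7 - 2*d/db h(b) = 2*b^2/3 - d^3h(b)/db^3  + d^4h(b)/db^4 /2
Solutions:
 h(b) = C1 + C2*exp(b*(2*2^(2/3)/(3*sqrt(57) + 23)^(1/3) + 4 + 2^(1/3)*(3*sqrt(57) + 23)^(1/3))/6)*sin(2^(1/3)*sqrt(3)*b*(-(3*sqrt(57) + 23)^(1/3) + 2*2^(1/3)/(3*sqrt(57) + 23)^(1/3))/6) + C3*exp(b*(2*2^(2/3)/(3*sqrt(57) + 23)^(1/3) + 4 + 2^(1/3)*(3*sqrt(57) + 23)^(1/3))/6)*cos(2^(1/3)*sqrt(3)*b*(-(3*sqrt(57) + 23)^(1/3) + 2*2^(1/3)/(3*sqrt(57) + 23)^(1/3))/6) + C4*exp(b*(-2^(1/3)*(3*sqrt(57) + 23)^(1/3) - 2*2^(2/3)/(3*sqrt(57) + 23)^(1/3) + 2)/3) - b^3/9 + 9*b^2/28 - b/3


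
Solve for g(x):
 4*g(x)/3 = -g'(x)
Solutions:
 g(x) = C1*exp(-4*x/3)


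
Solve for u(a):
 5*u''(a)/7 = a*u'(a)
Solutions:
 u(a) = C1 + C2*erfi(sqrt(70)*a/10)


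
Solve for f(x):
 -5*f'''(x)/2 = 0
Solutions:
 f(x) = C1 + C2*x + C3*x^2


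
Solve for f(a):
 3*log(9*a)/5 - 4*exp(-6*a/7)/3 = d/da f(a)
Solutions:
 f(a) = C1 + 3*a*log(a)/5 + 3*a*(-1 + 2*log(3))/5 + 14*exp(-6*a/7)/9


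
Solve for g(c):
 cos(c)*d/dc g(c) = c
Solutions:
 g(c) = C1 + Integral(c/cos(c), c)


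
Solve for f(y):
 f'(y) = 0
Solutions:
 f(y) = C1


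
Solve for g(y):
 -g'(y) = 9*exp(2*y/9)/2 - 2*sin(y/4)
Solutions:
 g(y) = C1 - 81*exp(2*y/9)/4 - 8*cos(y/4)


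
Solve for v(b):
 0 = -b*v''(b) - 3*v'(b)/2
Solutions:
 v(b) = C1 + C2/sqrt(b)


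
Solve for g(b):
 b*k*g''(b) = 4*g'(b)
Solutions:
 g(b) = C1 + b^(((re(k) + 4)*re(k) + im(k)^2)/(re(k)^2 + im(k)^2))*(C2*sin(4*log(b)*Abs(im(k))/(re(k)^2 + im(k)^2)) + C3*cos(4*log(b)*im(k)/(re(k)^2 + im(k)^2)))


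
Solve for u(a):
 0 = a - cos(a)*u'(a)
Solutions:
 u(a) = C1 + Integral(a/cos(a), a)


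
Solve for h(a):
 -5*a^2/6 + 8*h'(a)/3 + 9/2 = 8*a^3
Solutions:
 h(a) = C1 + 3*a^4/4 + 5*a^3/48 - 27*a/16


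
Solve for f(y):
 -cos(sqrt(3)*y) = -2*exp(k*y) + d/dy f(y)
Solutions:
 f(y) = C1 - sqrt(3)*sin(sqrt(3)*y)/3 + 2*exp(k*y)/k


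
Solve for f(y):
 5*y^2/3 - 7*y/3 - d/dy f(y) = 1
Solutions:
 f(y) = C1 + 5*y^3/9 - 7*y^2/6 - y


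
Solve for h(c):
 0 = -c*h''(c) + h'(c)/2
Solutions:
 h(c) = C1 + C2*c^(3/2)


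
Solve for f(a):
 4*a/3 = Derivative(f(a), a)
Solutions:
 f(a) = C1 + 2*a^2/3


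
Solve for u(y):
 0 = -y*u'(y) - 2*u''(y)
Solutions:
 u(y) = C1 + C2*erf(y/2)


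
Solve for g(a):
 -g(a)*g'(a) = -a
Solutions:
 g(a) = -sqrt(C1 + a^2)
 g(a) = sqrt(C1 + a^2)


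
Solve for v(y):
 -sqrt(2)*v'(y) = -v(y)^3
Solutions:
 v(y) = -sqrt(-1/(C1 + sqrt(2)*y))
 v(y) = sqrt(-1/(C1 + sqrt(2)*y))


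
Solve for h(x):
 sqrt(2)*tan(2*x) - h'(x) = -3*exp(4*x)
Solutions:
 h(x) = C1 + 3*exp(4*x)/4 - sqrt(2)*log(cos(2*x))/2


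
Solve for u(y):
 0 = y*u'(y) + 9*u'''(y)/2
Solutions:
 u(y) = C1 + Integral(C2*airyai(-6^(1/3)*y/3) + C3*airybi(-6^(1/3)*y/3), y)


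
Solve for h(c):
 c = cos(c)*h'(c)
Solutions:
 h(c) = C1 + Integral(c/cos(c), c)


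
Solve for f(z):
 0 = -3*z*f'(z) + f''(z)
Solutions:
 f(z) = C1 + C2*erfi(sqrt(6)*z/2)


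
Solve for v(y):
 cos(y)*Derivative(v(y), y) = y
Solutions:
 v(y) = C1 + Integral(y/cos(y), y)


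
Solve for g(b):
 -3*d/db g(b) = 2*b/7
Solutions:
 g(b) = C1 - b^2/21


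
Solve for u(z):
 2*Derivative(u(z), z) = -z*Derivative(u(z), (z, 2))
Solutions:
 u(z) = C1 + C2/z


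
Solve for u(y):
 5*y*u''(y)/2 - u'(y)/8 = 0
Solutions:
 u(y) = C1 + C2*y^(21/20)


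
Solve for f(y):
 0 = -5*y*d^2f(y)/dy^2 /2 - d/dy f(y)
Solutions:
 f(y) = C1 + C2*y^(3/5)


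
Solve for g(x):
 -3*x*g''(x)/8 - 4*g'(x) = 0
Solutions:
 g(x) = C1 + C2/x^(29/3)


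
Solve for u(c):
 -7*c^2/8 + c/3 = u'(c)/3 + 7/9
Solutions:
 u(c) = C1 - 7*c^3/8 + c^2/2 - 7*c/3


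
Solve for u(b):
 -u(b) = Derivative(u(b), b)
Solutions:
 u(b) = C1*exp(-b)


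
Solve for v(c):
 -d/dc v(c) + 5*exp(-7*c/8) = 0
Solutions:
 v(c) = C1 - 40*exp(-7*c/8)/7


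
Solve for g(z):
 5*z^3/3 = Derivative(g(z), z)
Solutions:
 g(z) = C1 + 5*z^4/12


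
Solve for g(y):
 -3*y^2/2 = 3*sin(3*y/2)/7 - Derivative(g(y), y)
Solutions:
 g(y) = C1 + y^3/2 - 2*cos(3*y/2)/7


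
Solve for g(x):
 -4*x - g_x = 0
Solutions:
 g(x) = C1 - 2*x^2


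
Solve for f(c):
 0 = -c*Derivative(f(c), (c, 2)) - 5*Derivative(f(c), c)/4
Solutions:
 f(c) = C1 + C2/c^(1/4)


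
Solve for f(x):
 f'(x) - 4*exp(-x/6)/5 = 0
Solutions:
 f(x) = C1 - 24*exp(-x/6)/5


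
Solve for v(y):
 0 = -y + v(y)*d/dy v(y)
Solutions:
 v(y) = -sqrt(C1 + y^2)
 v(y) = sqrt(C1 + y^2)


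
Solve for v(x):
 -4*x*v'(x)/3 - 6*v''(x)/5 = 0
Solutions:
 v(x) = C1 + C2*erf(sqrt(5)*x/3)


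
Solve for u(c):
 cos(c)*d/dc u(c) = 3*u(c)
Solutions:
 u(c) = C1*(sin(c) + 1)^(3/2)/(sin(c) - 1)^(3/2)


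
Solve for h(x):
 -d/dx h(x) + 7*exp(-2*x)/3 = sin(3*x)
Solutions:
 h(x) = C1 + cos(3*x)/3 - 7*exp(-2*x)/6


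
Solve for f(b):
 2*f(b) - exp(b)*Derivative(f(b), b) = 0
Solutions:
 f(b) = C1*exp(-2*exp(-b))


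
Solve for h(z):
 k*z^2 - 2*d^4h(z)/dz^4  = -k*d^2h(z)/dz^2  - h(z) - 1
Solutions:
 h(z) = C1*exp(-z*sqrt(k - sqrt(k^2 + 8))/2) + C2*exp(z*sqrt(k - sqrt(k^2 + 8))/2) + C3*exp(-z*sqrt(k + sqrt(k^2 + 8))/2) + C4*exp(z*sqrt(k + sqrt(k^2 + 8))/2) + 2*k^2 - k*z^2 - 1


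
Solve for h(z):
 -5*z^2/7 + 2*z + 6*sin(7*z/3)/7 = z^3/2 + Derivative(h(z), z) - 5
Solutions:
 h(z) = C1 - z^4/8 - 5*z^3/21 + z^2 + 5*z - 18*cos(7*z/3)/49


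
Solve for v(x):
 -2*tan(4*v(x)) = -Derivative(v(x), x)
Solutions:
 v(x) = -asin(C1*exp(8*x))/4 + pi/4
 v(x) = asin(C1*exp(8*x))/4


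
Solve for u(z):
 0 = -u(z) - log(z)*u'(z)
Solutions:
 u(z) = C1*exp(-li(z))


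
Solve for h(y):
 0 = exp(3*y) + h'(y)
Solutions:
 h(y) = C1 - exp(3*y)/3


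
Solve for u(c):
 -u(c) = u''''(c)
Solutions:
 u(c) = (C1*sin(sqrt(2)*c/2) + C2*cos(sqrt(2)*c/2))*exp(-sqrt(2)*c/2) + (C3*sin(sqrt(2)*c/2) + C4*cos(sqrt(2)*c/2))*exp(sqrt(2)*c/2)


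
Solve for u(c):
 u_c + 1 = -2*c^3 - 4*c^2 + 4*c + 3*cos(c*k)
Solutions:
 u(c) = C1 - c^4/2 - 4*c^3/3 + 2*c^2 - c + 3*sin(c*k)/k


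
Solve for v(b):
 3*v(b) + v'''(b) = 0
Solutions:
 v(b) = C3*exp(-3^(1/3)*b) + (C1*sin(3^(5/6)*b/2) + C2*cos(3^(5/6)*b/2))*exp(3^(1/3)*b/2)


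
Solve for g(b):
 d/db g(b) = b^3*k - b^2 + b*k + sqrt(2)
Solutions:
 g(b) = C1 + b^4*k/4 - b^3/3 + b^2*k/2 + sqrt(2)*b


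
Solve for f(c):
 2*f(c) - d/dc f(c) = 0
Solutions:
 f(c) = C1*exp(2*c)


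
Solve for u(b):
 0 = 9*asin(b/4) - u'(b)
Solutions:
 u(b) = C1 + 9*b*asin(b/4) + 9*sqrt(16 - b^2)


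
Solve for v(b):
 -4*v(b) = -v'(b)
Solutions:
 v(b) = C1*exp(4*b)


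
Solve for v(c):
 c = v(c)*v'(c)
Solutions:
 v(c) = -sqrt(C1 + c^2)
 v(c) = sqrt(C1 + c^2)


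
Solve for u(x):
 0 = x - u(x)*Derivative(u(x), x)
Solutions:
 u(x) = -sqrt(C1 + x^2)
 u(x) = sqrt(C1 + x^2)


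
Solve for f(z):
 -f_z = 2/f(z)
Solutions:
 f(z) = -sqrt(C1 - 4*z)
 f(z) = sqrt(C1 - 4*z)


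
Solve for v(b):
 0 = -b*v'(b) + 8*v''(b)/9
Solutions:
 v(b) = C1 + C2*erfi(3*b/4)


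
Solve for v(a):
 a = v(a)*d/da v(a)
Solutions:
 v(a) = -sqrt(C1 + a^2)
 v(a) = sqrt(C1 + a^2)


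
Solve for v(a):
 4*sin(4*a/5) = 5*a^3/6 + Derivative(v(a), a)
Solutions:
 v(a) = C1 - 5*a^4/24 - 5*cos(4*a/5)


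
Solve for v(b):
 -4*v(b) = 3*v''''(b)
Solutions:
 v(b) = (C1*sin(3^(3/4)*b/3) + C2*cos(3^(3/4)*b/3))*exp(-3^(3/4)*b/3) + (C3*sin(3^(3/4)*b/3) + C4*cos(3^(3/4)*b/3))*exp(3^(3/4)*b/3)


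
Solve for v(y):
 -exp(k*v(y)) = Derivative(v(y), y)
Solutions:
 v(y) = Piecewise((log(1/(C1*k + k*y))/k, Ne(k, 0)), (nan, True))
 v(y) = Piecewise((C1 - y, Eq(k, 0)), (nan, True))


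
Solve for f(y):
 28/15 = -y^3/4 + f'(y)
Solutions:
 f(y) = C1 + y^4/16 + 28*y/15


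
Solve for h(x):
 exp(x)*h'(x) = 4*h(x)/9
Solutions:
 h(x) = C1*exp(-4*exp(-x)/9)


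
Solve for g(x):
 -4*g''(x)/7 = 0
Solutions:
 g(x) = C1 + C2*x


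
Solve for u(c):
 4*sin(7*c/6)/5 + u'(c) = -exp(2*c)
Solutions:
 u(c) = C1 - exp(2*c)/2 + 24*cos(7*c/6)/35


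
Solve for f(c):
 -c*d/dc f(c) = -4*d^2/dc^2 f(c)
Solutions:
 f(c) = C1 + C2*erfi(sqrt(2)*c/4)


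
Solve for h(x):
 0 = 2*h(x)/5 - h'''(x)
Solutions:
 h(x) = C3*exp(2^(1/3)*5^(2/3)*x/5) + (C1*sin(2^(1/3)*sqrt(3)*5^(2/3)*x/10) + C2*cos(2^(1/3)*sqrt(3)*5^(2/3)*x/10))*exp(-2^(1/3)*5^(2/3)*x/10)


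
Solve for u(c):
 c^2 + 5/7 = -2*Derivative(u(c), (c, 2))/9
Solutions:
 u(c) = C1 + C2*c - 3*c^4/8 - 45*c^2/28


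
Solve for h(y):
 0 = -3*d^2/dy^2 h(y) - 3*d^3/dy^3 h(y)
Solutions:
 h(y) = C1 + C2*y + C3*exp(-y)


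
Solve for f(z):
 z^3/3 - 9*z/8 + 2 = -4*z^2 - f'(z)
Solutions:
 f(z) = C1 - z^4/12 - 4*z^3/3 + 9*z^2/16 - 2*z


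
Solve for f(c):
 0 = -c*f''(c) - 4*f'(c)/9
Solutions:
 f(c) = C1 + C2*c^(5/9)


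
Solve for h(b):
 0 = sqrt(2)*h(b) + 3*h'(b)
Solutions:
 h(b) = C1*exp(-sqrt(2)*b/3)


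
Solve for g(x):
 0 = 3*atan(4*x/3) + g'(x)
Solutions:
 g(x) = C1 - 3*x*atan(4*x/3) + 9*log(16*x^2 + 9)/8


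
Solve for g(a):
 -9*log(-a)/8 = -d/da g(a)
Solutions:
 g(a) = C1 + 9*a*log(-a)/8 - 9*a/8


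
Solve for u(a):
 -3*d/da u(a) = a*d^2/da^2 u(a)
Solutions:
 u(a) = C1 + C2/a^2


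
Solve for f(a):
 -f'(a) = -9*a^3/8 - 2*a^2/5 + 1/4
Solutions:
 f(a) = C1 + 9*a^4/32 + 2*a^3/15 - a/4


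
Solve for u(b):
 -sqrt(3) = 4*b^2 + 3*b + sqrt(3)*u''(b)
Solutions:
 u(b) = C1 + C2*b - sqrt(3)*b^4/9 - sqrt(3)*b^3/6 - b^2/2


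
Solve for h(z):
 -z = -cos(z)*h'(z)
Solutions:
 h(z) = C1 + Integral(z/cos(z), z)


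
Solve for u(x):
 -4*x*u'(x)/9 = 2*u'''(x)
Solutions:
 u(x) = C1 + Integral(C2*airyai(-6^(1/3)*x/3) + C3*airybi(-6^(1/3)*x/3), x)


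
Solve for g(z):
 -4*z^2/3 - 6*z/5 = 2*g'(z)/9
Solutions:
 g(z) = C1 - 2*z^3 - 27*z^2/10


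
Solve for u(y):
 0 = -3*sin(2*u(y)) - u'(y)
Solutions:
 u(y) = pi - acos((-C1 - exp(12*y))/(C1 - exp(12*y)))/2
 u(y) = acos((-C1 - exp(12*y))/(C1 - exp(12*y)))/2


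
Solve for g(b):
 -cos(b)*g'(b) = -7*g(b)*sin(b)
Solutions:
 g(b) = C1/cos(b)^7


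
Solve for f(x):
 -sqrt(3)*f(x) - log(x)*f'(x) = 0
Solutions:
 f(x) = C1*exp(-sqrt(3)*li(x))


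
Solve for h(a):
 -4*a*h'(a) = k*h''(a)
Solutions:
 h(a) = C1 + C2*sqrt(k)*erf(sqrt(2)*a*sqrt(1/k))


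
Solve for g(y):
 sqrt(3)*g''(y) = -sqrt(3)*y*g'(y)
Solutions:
 g(y) = C1 + C2*erf(sqrt(2)*y/2)


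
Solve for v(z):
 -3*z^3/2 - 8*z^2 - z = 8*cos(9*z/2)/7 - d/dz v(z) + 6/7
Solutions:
 v(z) = C1 + 3*z^4/8 + 8*z^3/3 + z^2/2 + 6*z/7 + 16*sin(9*z/2)/63


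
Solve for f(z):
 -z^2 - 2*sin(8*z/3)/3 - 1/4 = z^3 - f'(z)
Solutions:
 f(z) = C1 + z^4/4 + z^3/3 + z/4 - cos(8*z/3)/4


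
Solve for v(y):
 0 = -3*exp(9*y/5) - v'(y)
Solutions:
 v(y) = C1 - 5*exp(9*y/5)/3


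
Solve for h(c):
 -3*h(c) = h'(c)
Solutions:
 h(c) = C1*exp(-3*c)


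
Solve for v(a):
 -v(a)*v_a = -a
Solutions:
 v(a) = -sqrt(C1 + a^2)
 v(a) = sqrt(C1 + a^2)


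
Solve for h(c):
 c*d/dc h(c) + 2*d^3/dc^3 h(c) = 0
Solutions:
 h(c) = C1 + Integral(C2*airyai(-2^(2/3)*c/2) + C3*airybi(-2^(2/3)*c/2), c)


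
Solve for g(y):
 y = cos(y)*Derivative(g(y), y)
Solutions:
 g(y) = C1 + Integral(y/cos(y), y)


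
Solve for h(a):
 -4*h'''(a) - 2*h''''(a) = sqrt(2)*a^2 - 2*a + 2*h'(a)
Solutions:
 h(a) = C1 + C2*exp(a*(-8 + 8*2^(1/3)/(3*sqrt(177) + 43)^(1/3) + 2^(2/3)*(3*sqrt(177) + 43)^(1/3))/12)*sin(2^(1/3)*sqrt(3)*a*(-2^(1/3)*(3*sqrt(177) + 43)^(1/3) + 8/(3*sqrt(177) + 43)^(1/3))/12) + C3*exp(a*(-8 + 8*2^(1/3)/(3*sqrt(177) + 43)^(1/3) + 2^(2/3)*(3*sqrt(177) + 43)^(1/3))/12)*cos(2^(1/3)*sqrt(3)*a*(-2^(1/3)*(3*sqrt(177) + 43)^(1/3) + 8/(3*sqrt(177) + 43)^(1/3))/12) + C4*exp(-a*(8*2^(1/3)/(3*sqrt(177) + 43)^(1/3) + 4 + 2^(2/3)*(3*sqrt(177) + 43)^(1/3))/6) - sqrt(2)*a^3/6 + a^2/2 + 2*sqrt(2)*a


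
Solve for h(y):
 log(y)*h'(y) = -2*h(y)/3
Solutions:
 h(y) = C1*exp(-2*li(y)/3)


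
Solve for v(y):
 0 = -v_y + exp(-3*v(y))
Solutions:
 v(y) = log(C1 + 3*y)/3
 v(y) = log((-3^(1/3) - 3^(5/6)*I)*(C1 + y)^(1/3)/2)
 v(y) = log((-3^(1/3) + 3^(5/6)*I)*(C1 + y)^(1/3)/2)


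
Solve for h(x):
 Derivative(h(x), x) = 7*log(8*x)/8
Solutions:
 h(x) = C1 + 7*x*log(x)/8 - 7*x/8 + 21*x*log(2)/8


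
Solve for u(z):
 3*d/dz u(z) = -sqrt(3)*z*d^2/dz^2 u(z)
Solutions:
 u(z) = C1 + C2*z^(1 - sqrt(3))


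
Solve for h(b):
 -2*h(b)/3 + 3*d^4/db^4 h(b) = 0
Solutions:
 h(b) = C1*exp(-2^(1/4)*sqrt(3)*b/3) + C2*exp(2^(1/4)*sqrt(3)*b/3) + C3*sin(2^(1/4)*sqrt(3)*b/3) + C4*cos(2^(1/4)*sqrt(3)*b/3)


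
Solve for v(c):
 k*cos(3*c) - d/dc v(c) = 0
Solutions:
 v(c) = C1 + k*sin(3*c)/3


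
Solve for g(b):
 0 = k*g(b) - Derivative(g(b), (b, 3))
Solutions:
 g(b) = C1*exp(b*k^(1/3)) + C2*exp(b*k^(1/3)*(-1 + sqrt(3)*I)/2) + C3*exp(-b*k^(1/3)*(1 + sqrt(3)*I)/2)


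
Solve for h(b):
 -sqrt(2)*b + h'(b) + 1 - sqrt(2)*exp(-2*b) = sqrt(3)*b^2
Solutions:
 h(b) = C1 + sqrt(3)*b^3/3 + sqrt(2)*b^2/2 - b - sqrt(2)*exp(-2*b)/2


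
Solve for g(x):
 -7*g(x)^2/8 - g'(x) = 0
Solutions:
 g(x) = 8/(C1 + 7*x)


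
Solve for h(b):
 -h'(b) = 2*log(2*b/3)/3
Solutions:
 h(b) = C1 - 2*b*log(b)/3 - 2*b*log(2)/3 + 2*b/3 + 2*b*log(3)/3


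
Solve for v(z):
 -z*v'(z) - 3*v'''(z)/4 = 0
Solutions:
 v(z) = C1 + Integral(C2*airyai(-6^(2/3)*z/3) + C3*airybi(-6^(2/3)*z/3), z)


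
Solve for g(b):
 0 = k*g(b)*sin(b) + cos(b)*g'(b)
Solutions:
 g(b) = C1*exp(k*log(cos(b)))


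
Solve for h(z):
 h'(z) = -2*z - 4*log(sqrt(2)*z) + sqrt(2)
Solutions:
 h(z) = C1 - z^2 - 4*z*log(z) - z*log(4) + sqrt(2)*z + 4*z


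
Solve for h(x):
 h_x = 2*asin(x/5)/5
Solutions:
 h(x) = C1 + 2*x*asin(x/5)/5 + 2*sqrt(25 - x^2)/5


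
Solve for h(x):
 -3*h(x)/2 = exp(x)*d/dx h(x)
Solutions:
 h(x) = C1*exp(3*exp(-x)/2)


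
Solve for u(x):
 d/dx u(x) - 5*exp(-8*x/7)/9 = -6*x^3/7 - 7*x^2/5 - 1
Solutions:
 u(x) = C1 - 3*x^4/14 - 7*x^3/15 - x - 35*exp(-8*x/7)/72


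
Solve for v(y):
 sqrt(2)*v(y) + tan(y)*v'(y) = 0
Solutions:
 v(y) = C1/sin(y)^(sqrt(2))


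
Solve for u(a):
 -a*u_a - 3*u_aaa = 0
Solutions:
 u(a) = C1 + Integral(C2*airyai(-3^(2/3)*a/3) + C3*airybi(-3^(2/3)*a/3), a)


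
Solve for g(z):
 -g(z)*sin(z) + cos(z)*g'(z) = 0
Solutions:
 g(z) = C1/cos(z)


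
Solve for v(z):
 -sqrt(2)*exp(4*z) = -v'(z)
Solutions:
 v(z) = C1 + sqrt(2)*exp(4*z)/4


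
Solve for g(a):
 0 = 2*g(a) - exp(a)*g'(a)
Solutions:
 g(a) = C1*exp(-2*exp(-a))


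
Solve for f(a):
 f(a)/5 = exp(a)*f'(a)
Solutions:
 f(a) = C1*exp(-exp(-a)/5)


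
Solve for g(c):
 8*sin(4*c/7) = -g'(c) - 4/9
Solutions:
 g(c) = C1 - 4*c/9 + 14*cos(4*c/7)


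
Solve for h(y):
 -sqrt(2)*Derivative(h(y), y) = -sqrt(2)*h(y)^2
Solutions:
 h(y) = -1/(C1 + y)


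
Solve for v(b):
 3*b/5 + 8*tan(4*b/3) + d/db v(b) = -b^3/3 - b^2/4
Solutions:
 v(b) = C1 - b^4/12 - b^3/12 - 3*b^2/10 + 6*log(cos(4*b/3))


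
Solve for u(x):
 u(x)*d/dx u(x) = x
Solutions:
 u(x) = -sqrt(C1 + x^2)
 u(x) = sqrt(C1 + x^2)


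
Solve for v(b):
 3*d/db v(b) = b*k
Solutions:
 v(b) = C1 + b^2*k/6


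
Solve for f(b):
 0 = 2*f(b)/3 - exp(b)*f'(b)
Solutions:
 f(b) = C1*exp(-2*exp(-b)/3)


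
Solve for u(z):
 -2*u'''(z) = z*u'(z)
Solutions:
 u(z) = C1 + Integral(C2*airyai(-2^(2/3)*z/2) + C3*airybi(-2^(2/3)*z/2), z)


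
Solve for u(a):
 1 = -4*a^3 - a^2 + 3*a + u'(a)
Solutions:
 u(a) = C1 + a^4 + a^3/3 - 3*a^2/2 + a


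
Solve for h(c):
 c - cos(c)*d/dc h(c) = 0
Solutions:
 h(c) = C1 + Integral(c/cos(c), c)


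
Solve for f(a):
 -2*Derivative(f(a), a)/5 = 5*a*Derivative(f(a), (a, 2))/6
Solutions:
 f(a) = C1 + C2*a^(13/25)


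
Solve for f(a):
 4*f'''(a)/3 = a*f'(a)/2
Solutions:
 f(a) = C1 + Integral(C2*airyai(3^(1/3)*a/2) + C3*airybi(3^(1/3)*a/2), a)


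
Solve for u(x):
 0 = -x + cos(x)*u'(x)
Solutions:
 u(x) = C1 + Integral(x/cos(x), x)


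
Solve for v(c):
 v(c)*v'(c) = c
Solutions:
 v(c) = -sqrt(C1 + c^2)
 v(c) = sqrt(C1 + c^2)


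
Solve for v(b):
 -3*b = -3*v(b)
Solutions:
 v(b) = b


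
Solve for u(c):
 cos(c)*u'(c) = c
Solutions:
 u(c) = C1 + Integral(c/cos(c), c)


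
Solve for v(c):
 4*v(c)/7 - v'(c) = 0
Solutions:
 v(c) = C1*exp(4*c/7)


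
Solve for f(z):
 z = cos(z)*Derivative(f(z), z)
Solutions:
 f(z) = C1 + Integral(z/cos(z), z)


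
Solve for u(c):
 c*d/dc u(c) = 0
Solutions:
 u(c) = C1


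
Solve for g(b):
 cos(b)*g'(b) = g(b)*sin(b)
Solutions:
 g(b) = C1/cos(b)


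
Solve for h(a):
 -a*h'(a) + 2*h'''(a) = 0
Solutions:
 h(a) = C1 + Integral(C2*airyai(2^(2/3)*a/2) + C3*airybi(2^(2/3)*a/2), a)


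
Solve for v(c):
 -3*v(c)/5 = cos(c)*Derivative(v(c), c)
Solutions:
 v(c) = C1*(sin(c) - 1)^(3/10)/(sin(c) + 1)^(3/10)


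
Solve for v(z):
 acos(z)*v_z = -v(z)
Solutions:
 v(z) = C1*exp(-Integral(1/acos(z), z))


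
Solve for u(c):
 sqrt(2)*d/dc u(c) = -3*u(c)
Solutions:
 u(c) = C1*exp(-3*sqrt(2)*c/2)


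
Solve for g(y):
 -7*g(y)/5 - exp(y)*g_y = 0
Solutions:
 g(y) = C1*exp(7*exp(-y)/5)


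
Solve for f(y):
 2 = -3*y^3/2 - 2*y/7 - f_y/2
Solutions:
 f(y) = C1 - 3*y^4/4 - 2*y^2/7 - 4*y


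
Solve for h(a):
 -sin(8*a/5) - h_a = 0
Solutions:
 h(a) = C1 + 5*cos(8*a/5)/8


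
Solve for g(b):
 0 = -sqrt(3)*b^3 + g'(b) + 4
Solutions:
 g(b) = C1 + sqrt(3)*b^4/4 - 4*b


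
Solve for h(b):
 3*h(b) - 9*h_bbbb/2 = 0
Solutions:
 h(b) = C1*exp(-2^(1/4)*3^(3/4)*b/3) + C2*exp(2^(1/4)*3^(3/4)*b/3) + C3*sin(2^(1/4)*3^(3/4)*b/3) + C4*cos(2^(1/4)*3^(3/4)*b/3)


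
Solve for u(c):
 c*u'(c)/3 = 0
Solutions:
 u(c) = C1


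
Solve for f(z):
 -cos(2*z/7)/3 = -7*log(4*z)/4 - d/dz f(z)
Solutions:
 f(z) = C1 - 7*z*log(z)/4 - 7*z*log(2)/2 + 7*z/4 + 7*sin(2*z/7)/6


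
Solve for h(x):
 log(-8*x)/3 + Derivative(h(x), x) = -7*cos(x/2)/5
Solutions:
 h(x) = C1 - x*log(-x)/3 - x*log(2) + x/3 - 14*sin(x/2)/5


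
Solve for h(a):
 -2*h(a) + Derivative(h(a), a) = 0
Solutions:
 h(a) = C1*exp(2*a)


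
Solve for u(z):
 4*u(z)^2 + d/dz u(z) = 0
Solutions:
 u(z) = 1/(C1 + 4*z)


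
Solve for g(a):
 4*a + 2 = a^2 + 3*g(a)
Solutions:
 g(a) = -a^2/3 + 4*a/3 + 2/3


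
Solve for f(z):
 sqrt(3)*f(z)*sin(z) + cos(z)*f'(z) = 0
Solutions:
 f(z) = C1*cos(z)^(sqrt(3))


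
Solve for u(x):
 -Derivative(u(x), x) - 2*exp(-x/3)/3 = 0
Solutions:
 u(x) = C1 + 2*exp(-x/3)


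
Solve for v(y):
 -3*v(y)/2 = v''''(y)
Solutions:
 v(y) = (C1*sin(6^(1/4)*y/2) + C2*cos(6^(1/4)*y/2))*exp(-6^(1/4)*y/2) + (C3*sin(6^(1/4)*y/2) + C4*cos(6^(1/4)*y/2))*exp(6^(1/4)*y/2)


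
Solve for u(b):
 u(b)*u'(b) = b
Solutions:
 u(b) = -sqrt(C1 + b^2)
 u(b) = sqrt(C1 + b^2)


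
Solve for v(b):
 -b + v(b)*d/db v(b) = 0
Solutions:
 v(b) = -sqrt(C1 + b^2)
 v(b) = sqrt(C1 + b^2)


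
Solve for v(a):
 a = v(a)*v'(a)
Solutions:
 v(a) = -sqrt(C1 + a^2)
 v(a) = sqrt(C1 + a^2)


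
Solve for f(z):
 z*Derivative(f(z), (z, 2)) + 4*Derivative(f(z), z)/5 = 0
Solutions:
 f(z) = C1 + C2*z^(1/5)


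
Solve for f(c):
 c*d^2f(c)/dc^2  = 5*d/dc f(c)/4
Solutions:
 f(c) = C1 + C2*c^(9/4)


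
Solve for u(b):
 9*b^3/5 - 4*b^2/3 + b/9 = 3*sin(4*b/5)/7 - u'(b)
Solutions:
 u(b) = C1 - 9*b^4/20 + 4*b^3/9 - b^2/18 - 15*cos(4*b/5)/28


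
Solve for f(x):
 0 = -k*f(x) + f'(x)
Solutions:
 f(x) = C1*exp(k*x)


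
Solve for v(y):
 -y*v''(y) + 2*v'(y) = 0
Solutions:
 v(y) = C1 + C2*y^3


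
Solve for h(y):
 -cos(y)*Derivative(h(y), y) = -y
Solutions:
 h(y) = C1 + Integral(y/cos(y), y)


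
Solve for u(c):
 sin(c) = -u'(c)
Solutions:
 u(c) = C1 + cos(c)


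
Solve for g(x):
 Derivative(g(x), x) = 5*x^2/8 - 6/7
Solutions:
 g(x) = C1 + 5*x^3/24 - 6*x/7


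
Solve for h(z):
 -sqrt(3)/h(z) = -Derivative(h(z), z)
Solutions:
 h(z) = -sqrt(C1 + 2*sqrt(3)*z)
 h(z) = sqrt(C1 + 2*sqrt(3)*z)


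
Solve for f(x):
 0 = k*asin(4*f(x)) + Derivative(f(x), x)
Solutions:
 Integral(1/asin(4*_y), (_y, f(x))) = C1 - k*x


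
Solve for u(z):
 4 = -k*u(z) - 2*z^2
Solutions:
 u(z) = 2*(-z^2 - 2)/k


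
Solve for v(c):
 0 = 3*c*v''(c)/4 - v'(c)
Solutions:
 v(c) = C1 + C2*c^(7/3)


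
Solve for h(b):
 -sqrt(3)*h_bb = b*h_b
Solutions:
 h(b) = C1 + C2*erf(sqrt(2)*3^(3/4)*b/6)


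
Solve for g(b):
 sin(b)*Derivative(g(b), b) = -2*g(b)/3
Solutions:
 g(b) = C1*(cos(b) + 1)^(1/3)/(cos(b) - 1)^(1/3)


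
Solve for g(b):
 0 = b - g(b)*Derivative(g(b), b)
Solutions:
 g(b) = -sqrt(C1 + b^2)
 g(b) = sqrt(C1 + b^2)


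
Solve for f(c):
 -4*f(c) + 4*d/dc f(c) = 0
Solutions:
 f(c) = C1*exp(c)


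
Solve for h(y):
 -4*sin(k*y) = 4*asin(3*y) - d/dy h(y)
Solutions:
 h(y) = C1 + 4*y*asin(3*y) + 4*sqrt(1 - 9*y^2)/3 + 4*Piecewise((-cos(k*y)/k, Ne(k, 0)), (0, True))


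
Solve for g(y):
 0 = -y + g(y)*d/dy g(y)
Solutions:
 g(y) = -sqrt(C1 + y^2)
 g(y) = sqrt(C1 + y^2)


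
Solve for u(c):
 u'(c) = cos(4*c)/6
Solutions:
 u(c) = C1 + sin(4*c)/24


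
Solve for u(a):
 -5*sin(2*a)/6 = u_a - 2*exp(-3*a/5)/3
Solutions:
 u(a) = C1 + 5*cos(2*a)/12 - 10*exp(-3*a/5)/9


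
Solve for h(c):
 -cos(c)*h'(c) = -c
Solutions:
 h(c) = C1 + Integral(c/cos(c), c)


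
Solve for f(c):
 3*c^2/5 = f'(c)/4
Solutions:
 f(c) = C1 + 4*c^3/5


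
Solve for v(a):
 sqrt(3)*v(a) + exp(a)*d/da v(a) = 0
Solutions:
 v(a) = C1*exp(sqrt(3)*exp(-a))


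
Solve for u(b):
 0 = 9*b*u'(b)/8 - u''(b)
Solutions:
 u(b) = C1 + C2*erfi(3*b/4)


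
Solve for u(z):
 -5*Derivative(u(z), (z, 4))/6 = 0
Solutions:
 u(z) = C1 + C2*z + C3*z^2 + C4*z^3


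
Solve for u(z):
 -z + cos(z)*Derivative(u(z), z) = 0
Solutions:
 u(z) = C1 + Integral(z/cos(z), z)


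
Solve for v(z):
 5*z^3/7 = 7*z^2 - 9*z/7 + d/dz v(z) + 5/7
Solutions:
 v(z) = C1 + 5*z^4/28 - 7*z^3/3 + 9*z^2/14 - 5*z/7


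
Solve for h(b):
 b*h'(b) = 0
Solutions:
 h(b) = C1


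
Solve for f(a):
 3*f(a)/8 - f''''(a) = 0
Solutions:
 f(a) = C1*exp(-6^(1/4)*a/2) + C2*exp(6^(1/4)*a/2) + C3*sin(6^(1/4)*a/2) + C4*cos(6^(1/4)*a/2)


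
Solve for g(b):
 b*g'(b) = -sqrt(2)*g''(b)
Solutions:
 g(b) = C1 + C2*erf(2^(1/4)*b/2)


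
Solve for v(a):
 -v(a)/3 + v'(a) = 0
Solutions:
 v(a) = C1*exp(a/3)


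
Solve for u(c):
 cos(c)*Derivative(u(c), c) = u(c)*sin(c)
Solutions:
 u(c) = C1/cos(c)


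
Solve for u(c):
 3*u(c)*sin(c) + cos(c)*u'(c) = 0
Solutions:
 u(c) = C1*cos(c)^3


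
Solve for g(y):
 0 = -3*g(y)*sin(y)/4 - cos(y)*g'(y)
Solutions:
 g(y) = C1*cos(y)^(3/4)


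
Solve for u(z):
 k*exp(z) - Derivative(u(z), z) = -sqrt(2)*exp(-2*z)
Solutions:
 u(z) = C1 + k*exp(z) - sqrt(2)*exp(-2*z)/2


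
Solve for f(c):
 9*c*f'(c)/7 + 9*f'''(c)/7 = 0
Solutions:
 f(c) = C1 + Integral(C2*airyai(-c) + C3*airybi(-c), c)


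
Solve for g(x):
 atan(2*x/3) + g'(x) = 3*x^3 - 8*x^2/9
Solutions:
 g(x) = C1 + 3*x^4/4 - 8*x^3/27 - x*atan(2*x/3) + 3*log(4*x^2 + 9)/4


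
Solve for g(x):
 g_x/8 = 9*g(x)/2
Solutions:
 g(x) = C1*exp(36*x)


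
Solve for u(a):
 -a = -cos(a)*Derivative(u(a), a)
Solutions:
 u(a) = C1 + Integral(a/cos(a), a)


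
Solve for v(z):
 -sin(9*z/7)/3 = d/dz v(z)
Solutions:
 v(z) = C1 + 7*cos(9*z/7)/27


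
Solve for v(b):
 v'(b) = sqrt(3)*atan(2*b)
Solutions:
 v(b) = C1 + sqrt(3)*(b*atan(2*b) - log(4*b^2 + 1)/4)


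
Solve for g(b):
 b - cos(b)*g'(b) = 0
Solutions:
 g(b) = C1 + Integral(b/cos(b), b)


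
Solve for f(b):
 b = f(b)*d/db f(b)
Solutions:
 f(b) = -sqrt(C1 + b^2)
 f(b) = sqrt(C1 + b^2)


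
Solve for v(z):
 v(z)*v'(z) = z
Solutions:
 v(z) = -sqrt(C1 + z^2)
 v(z) = sqrt(C1 + z^2)


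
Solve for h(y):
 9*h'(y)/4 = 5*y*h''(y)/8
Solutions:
 h(y) = C1 + C2*y^(23/5)
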